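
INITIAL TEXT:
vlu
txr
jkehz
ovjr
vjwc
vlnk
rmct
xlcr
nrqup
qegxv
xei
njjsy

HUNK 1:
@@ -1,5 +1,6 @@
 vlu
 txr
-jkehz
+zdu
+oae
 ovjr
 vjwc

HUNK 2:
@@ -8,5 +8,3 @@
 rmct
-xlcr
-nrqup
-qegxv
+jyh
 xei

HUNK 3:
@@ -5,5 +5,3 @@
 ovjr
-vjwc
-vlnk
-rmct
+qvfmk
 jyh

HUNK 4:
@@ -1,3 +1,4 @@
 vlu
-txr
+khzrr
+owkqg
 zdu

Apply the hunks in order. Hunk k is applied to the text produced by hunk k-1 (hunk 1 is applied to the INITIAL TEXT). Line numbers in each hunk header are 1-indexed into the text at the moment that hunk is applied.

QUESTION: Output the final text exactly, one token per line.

Hunk 1: at line 1 remove [jkehz] add [zdu,oae] -> 13 lines: vlu txr zdu oae ovjr vjwc vlnk rmct xlcr nrqup qegxv xei njjsy
Hunk 2: at line 8 remove [xlcr,nrqup,qegxv] add [jyh] -> 11 lines: vlu txr zdu oae ovjr vjwc vlnk rmct jyh xei njjsy
Hunk 3: at line 5 remove [vjwc,vlnk,rmct] add [qvfmk] -> 9 lines: vlu txr zdu oae ovjr qvfmk jyh xei njjsy
Hunk 4: at line 1 remove [txr] add [khzrr,owkqg] -> 10 lines: vlu khzrr owkqg zdu oae ovjr qvfmk jyh xei njjsy

Answer: vlu
khzrr
owkqg
zdu
oae
ovjr
qvfmk
jyh
xei
njjsy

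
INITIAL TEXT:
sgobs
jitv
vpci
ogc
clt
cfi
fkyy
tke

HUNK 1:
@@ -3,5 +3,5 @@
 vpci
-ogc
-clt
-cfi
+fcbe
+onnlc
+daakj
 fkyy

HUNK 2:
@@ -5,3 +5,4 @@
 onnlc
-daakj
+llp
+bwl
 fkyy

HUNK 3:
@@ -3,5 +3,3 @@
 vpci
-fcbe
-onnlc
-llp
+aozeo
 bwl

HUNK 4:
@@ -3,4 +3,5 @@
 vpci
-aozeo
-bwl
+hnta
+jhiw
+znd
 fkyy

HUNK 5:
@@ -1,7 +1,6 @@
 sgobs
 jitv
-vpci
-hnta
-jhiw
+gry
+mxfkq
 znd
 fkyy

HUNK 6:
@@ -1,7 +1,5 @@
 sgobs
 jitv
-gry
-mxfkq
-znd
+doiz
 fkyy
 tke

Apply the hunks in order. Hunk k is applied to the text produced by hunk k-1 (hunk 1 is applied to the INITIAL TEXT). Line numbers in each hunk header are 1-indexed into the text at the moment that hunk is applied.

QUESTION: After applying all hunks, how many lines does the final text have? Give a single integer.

Hunk 1: at line 3 remove [ogc,clt,cfi] add [fcbe,onnlc,daakj] -> 8 lines: sgobs jitv vpci fcbe onnlc daakj fkyy tke
Hunk 2: at line 5 remove [daakj] add [llp,bwl] -> 9 lines: sgobs jitv vpci fcbe onnlc llp bwl fkyy tke
Hunk 3: at line 3 remove [fcbe,onnlc,llp] add [aozeo] -> 7 lines: sgobs jitv vpci aozeo bwl fkyy tke
Hunk 4: at line 3 remove [aozeo,bwl] add [hnta,jhiw,znd] -> 8 lines: sgobs jitv vpci hnta jhiw znd fkyy tke
Hunk 5: at line 1 remove [vpci,hnta,jhiw] add [gry,mxfkq] -> 7 lines: sgobs jitv gry mxfkq znd fkyy tke
Hunk 6: at line 1 remove [gry,mxfkq,znd] add [doiz] -> 5 lines: sgobs jitv doiz fkyy tke
Final line count: 5

Answer: 5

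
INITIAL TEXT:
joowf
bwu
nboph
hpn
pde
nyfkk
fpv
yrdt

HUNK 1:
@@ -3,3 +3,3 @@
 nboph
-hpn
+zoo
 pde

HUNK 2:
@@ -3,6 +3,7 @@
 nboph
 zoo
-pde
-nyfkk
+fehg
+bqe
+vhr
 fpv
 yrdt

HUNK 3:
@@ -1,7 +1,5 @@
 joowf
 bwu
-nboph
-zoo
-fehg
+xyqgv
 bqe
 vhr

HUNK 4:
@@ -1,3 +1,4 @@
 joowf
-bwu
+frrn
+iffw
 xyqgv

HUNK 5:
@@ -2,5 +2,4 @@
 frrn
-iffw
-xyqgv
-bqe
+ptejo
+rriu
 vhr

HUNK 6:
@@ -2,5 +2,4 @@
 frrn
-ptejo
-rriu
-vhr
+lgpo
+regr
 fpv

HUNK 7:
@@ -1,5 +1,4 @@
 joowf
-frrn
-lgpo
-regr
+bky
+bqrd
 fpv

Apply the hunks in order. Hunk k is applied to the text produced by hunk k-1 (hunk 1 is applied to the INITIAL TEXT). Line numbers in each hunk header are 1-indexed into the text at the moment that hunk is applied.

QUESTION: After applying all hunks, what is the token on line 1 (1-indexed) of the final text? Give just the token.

Answer: joowf

Derivation:
Hunk 1: at line 3 remove [hpn] add [zoo] -> 8 lines: joowf bwu nboph zoo pde nyfkk fpv yrdt
Hunk 2: at line 3 remove [pde,nyfkk] add [fehg,bqe,vhr] -> 9 lines: joowf bwu nboph zoo fehg bqe vhr fpv yrdt
Hunk 3: at line 1 remove [nboph,zoo,fehg] add [xyqgv] -> 7 lines: joowf bwu xyqgv bqe vhr fpv yrdt
Hunk 4: at line 1 remove [bwu] add [frrn,iffw] -> 8 lines: joowf frrn iffw xyqgv bqe vhr fpv yrdt
Hunk 5: at line 2 remove [iffw,xyqgv,bqe] add [ptejo,rriu] -> 7 lines: joowf frrn ptejo rriu vhr fpv yrdt
Hunk 6: at line 2 remove [ptejo,rriu,vhr] add [lgpo,regr] -> 6 lines: joowf frrn lgpo regr fpv yrdt
Hunk 7: at line 1 remove [frrn,lgpo,regr] add [bky,bqrd] -> 5 lines: joowf bky bqrd fpv yrdt
Final line 1: joowf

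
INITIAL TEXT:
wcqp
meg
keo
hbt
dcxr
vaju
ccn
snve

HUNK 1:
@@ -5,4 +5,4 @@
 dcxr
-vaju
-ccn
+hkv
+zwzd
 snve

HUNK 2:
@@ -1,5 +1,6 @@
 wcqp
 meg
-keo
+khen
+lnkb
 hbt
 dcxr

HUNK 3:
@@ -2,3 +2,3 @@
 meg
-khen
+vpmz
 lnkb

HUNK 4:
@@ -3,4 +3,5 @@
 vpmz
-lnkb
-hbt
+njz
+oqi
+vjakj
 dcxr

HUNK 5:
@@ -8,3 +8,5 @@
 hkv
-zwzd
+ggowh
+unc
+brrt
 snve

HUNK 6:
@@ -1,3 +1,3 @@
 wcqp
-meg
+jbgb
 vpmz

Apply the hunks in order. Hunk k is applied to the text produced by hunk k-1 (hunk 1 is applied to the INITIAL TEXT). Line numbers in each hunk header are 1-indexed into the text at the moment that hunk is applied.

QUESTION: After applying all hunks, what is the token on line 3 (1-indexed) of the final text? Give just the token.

Answer: vpmz

Derivation:
Hunk 1: at line 5 remove [vaju,ccn] add [hkv,zwzd] -> 8 lines: wcqp meg keo hbt dcxr hkv zwzd snve
Hunk 2: at line 1 remove [keo] add [khen,lnkb] -> 9 lines: wcqp meg khen lnkb hbt dcxr hkv zwzd snve
Hunk 3: at line 2 remove [khen] add [vpmz] -> 9 lines: wcqp meg vpmz lnkb hbt dcxr hkv zwzd snve
Hunk 4: at line 3 remove [lnkb,hbt] add [njz,oqi,vjakj] -> 10 lines: wcqp meg vpmz njz oqi vjakj dcxr hkv zwzd snve
Hunk 5: at line 8 remove [zwzd] add [ggowh,unc,brrt] -> 12 lines: wcqp meg vpmz njz oqi vjakj dcxr hkv ggowh unc brrt snve
Hunk 6: at line 1 remove [meg] add [jbgb] -> 12 lines: wcqp jbgb vpmz njz oqi vjakj dcxr hkv ggowh unc brrt snve
Final line 3: vpmz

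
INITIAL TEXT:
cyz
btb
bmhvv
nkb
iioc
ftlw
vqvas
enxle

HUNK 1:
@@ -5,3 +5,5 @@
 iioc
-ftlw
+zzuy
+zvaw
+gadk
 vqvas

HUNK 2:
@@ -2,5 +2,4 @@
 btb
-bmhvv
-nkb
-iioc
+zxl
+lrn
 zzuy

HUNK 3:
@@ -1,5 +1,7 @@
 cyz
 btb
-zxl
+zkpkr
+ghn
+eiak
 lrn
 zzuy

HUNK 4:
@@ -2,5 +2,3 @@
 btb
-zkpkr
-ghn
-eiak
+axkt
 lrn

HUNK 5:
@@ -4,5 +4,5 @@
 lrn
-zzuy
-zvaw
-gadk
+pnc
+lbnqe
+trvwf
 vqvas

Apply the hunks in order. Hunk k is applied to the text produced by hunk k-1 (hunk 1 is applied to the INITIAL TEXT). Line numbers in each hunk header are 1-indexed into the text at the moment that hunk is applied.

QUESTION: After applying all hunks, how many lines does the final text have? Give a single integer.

Answer: 9

Derivation:
Hunk 1: at line 5 remove [ftlw] add [zzuy,zvaw,gadk] -> 10 lines: cyz btb bmhvv nkb iioc zzuy zvaw gadk vqvas enxle
Hunk 2: at line 2 remove [bmhvv,nkb,iioc] add [zxl,lrn] -> 9 lines: cyz btb zxl lrn zzuy zvaw gadk vqvas enxle
Hunk 3: at line 1 remove [zxl] add [zkpkr,ghn,eiak] -> 11 lines: cyz btb zkpkr ghn eiak lrn zzuy zvaw gadk vqvas enxle
Hunk 4: at line 2 remove [zkpkr,ghn,eiak] add [axkt] -> 9 lines: cyz btb axkt lrn zzuy zvaw gadk vqvas enxle
Hunk 5: at line 4 remove [zzuy,zvaw,gadk] add [pnc,lbnqe,trvwf] -> 9 lines: cyz btb axkt lrn pnc lbnqe trvwf vqvas enxle
Final line count: 9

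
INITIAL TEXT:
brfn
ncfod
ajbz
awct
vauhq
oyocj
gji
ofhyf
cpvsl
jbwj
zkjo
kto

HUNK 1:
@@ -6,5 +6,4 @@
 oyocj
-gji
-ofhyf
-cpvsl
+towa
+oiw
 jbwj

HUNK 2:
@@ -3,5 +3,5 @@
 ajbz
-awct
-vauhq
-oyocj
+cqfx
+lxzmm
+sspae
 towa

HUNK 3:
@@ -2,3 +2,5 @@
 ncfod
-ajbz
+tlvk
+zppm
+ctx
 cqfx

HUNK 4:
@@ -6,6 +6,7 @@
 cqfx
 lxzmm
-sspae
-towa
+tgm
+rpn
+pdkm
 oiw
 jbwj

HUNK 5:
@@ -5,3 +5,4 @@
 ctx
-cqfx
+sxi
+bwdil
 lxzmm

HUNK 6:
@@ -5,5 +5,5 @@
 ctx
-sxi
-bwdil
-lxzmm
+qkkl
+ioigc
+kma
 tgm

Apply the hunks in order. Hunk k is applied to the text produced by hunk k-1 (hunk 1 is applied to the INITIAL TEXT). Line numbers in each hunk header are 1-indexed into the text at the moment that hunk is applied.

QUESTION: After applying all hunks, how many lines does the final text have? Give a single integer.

Answer: 15

Derivation:
Hunk 1: at line 6 remove [gji,ofhyf,cpvsl] add [towa,oiw] -> 11 lines: brfn ncfod ajbz awct vauhq oyocj towa oiw jbwj zkjo kto
Hunk 2: at line 3 remove [awct,vauhq,oyocj] add [cqfx,lxzmm,sspae] -> 11 lines: brfn ncfod ajbz cqfx lxzmm sspae towa oiw jbwj zkjo kto
Hunk 3: at line 2 remove [ajbz] add [tlvk,zppm,ctx] -> 13 lines: brfn ncfod tlvk zppm ctx cqfx lxzmm sspae towa oiw jbwj zkjo kto
Hunk 4: at line 6 remove [sspae,towa] add [tgm,rpn,pdkm] -> 14 lines: brfn ncfod tlvk zppm ctx cqfx lxzmm tgm rpn pdkm oiw jbwj zkjo kto
Hunk 5: at line 5 remove [cqfx] add [sxi,bwdil] -> 15 lines: brfn ncfod tlvk zppm ctx sxi bwdil lxzmm tgm rpn pdkm oiw jbwj zkjo kto
Hunk 6: at line 5 remove [sxi,bwdil,lxzmm] add [qkkl,ioigc,kma] -> 15 lines: brfn ncfod tlvk zppm ctx qkkl ioigc kma tgm rpn pdkm oiw jbwj zkjo kto
Final line count: 15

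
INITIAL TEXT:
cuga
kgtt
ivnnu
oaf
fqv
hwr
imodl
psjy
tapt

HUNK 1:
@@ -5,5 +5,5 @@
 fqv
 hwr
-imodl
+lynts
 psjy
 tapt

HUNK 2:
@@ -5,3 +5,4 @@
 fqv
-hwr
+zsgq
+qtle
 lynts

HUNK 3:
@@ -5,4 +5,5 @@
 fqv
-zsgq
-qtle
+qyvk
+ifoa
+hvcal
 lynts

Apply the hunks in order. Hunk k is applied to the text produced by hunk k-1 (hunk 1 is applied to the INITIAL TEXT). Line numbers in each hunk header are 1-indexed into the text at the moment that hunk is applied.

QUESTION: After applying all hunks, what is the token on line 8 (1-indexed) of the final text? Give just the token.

Answer: hvcal

Derivation:
Hunk 1: at line 5 remove [imodl] add [lynts] -> 9 lines: cuga kgtt ivnnu oaf fqv hwr lynts psjy tapt
Hunk 2: at line 5 remove [hwr] add [zsgq,qtle] -> 10 lines: cuga kgtt ivnnu oaf fqv zsgq qtle lynts psjy tapt
Hunk 3: at line 5 remove [zsgq,qtle] add [qyvk,ifoa,hvcal] -> 11 lines: cuga kgtt ivnnu oaf fqv qyvk ifoa hvcal lynts psjy tapt
Final line 8: hvcal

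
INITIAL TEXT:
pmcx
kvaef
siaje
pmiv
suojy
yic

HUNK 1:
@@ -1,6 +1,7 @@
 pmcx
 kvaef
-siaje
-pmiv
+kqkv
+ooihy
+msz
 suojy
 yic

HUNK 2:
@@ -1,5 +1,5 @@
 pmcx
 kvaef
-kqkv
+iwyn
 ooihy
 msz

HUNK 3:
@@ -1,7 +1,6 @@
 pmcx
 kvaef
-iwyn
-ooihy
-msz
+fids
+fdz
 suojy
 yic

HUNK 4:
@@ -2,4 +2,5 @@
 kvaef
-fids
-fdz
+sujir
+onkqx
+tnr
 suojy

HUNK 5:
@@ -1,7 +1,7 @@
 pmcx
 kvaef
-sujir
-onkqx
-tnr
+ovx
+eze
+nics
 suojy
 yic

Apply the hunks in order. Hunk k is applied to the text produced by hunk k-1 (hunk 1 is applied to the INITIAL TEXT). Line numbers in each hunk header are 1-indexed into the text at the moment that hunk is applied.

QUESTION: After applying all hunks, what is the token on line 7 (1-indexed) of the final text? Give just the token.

Answer: yic

Derivation:
Hunk 1: at line 1 remove [siaje,pmiv] add [kqkv,ooihy,msz] -> 7 lines: pmcx kvaef kqkv ooihy msz suojy yic
Hunk 2: at line 1 remove [kqkv] add [iwyn] -> 7 lines: pmcx kvaef iwyn ooihy msz suojy yic
Hunk 3: at line 1 remove [iwyn,ooihy,msz] add [fids,fdz] -> 6 lines: pmcx kvaef fids fdz suojy yic
Hunk 4: at line 2 remove [fids,fdz] add [sujir,onkqx,tnr] -> 7 lines: pmcx kvaef sujir onkqx tnr suojy yic
Hunk 5: at line 1 remove [sujir,onkqx,tnr] add [ovx,eze,nics] -> 7 lines: pmcx kvaef ovx eze nics suojy yic
Final line 7: yic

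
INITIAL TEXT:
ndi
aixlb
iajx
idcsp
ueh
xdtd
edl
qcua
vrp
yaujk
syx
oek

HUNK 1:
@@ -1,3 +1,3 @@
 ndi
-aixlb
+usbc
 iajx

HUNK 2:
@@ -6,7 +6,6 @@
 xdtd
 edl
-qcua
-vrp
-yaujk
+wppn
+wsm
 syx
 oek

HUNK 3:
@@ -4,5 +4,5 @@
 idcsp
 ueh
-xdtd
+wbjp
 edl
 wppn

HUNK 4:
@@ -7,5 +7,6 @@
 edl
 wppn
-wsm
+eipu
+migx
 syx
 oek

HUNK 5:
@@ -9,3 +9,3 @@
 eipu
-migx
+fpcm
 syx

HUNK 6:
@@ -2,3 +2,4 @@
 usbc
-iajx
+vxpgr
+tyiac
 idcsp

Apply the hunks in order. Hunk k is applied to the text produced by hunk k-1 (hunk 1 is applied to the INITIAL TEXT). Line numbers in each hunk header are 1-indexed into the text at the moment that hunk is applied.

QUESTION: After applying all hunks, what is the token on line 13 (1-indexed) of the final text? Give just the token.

Answer: oek

Derivation:
Hunk 1: at line 1 remove [aixlb] add [usbc] -> 12 lines: ndi usbc iajx idcsp ueh xdtd edl qcua vrp yaujk syx oek
Hunk 2: at line 6 remove [qcua,vrp,yaujk] add [wppn,wsm] -> 11 lines: ndi usbc iajx idcsp ueh xdtd edl wppn wsm syx oek
Hunk 3: at line 4 remove [xdtd] add [wbjp] -> 11 lines: ndi usbc iajx idcsp ueh wbjp edl wppn wsm syx oek
Hunk 4: at line 7 remove [wsm] add [eipu,migx] -> 12 lines: ndi usbc iajx idcsp ueh wbjp edl wppn eipu migx syx oek
Hunk 5: at line 9 remove [migx] add [fpcm] -> 12 lines: ndi usbc iajx idcsp ueh wbjp edl wppn eipu fpcm syx oek
Hunk 6: at line 2 remove [iajx] add [vxpgr,tyiac] -> 13 lines: ndi usbc vxpgr tyiac idcsp ueh wbjp edl wppn eipu fpcm syx oek
Final line 13: oek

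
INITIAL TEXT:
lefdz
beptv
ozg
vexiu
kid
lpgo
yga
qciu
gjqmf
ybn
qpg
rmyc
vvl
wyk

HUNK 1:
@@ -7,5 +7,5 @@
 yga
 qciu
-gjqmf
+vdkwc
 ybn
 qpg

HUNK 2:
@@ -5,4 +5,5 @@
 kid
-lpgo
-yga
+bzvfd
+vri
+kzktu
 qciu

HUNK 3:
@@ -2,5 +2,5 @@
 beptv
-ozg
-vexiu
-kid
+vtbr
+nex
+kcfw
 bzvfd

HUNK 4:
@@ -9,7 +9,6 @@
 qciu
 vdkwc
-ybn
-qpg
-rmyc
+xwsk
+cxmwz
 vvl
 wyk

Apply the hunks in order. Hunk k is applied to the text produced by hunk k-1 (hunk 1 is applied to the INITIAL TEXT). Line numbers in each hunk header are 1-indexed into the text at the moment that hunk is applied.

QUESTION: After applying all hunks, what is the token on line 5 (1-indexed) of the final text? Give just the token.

Hunk 1: at line 7 remove [gjqmf] add [vdkwc] -> 14 lines: lefdz beptv ozg vexiu kid lpgo yga qciu vdkwc ybn qpg rmyc vvl wyk
Hunk 2: at line 5 remove [lpgo,yga] add [bzvfd,vri,kzktu] -> 15 lines: lefdz beptv ozg vexiu kid bzvfd vri kzktu qciu vdkwc ybn qpg rmyc vvl wyk
Hunk 3: at line 2 remove [ozg,vexiu,kid] add [vtbr,nex,kcfw] -> 15 lines: lefdz beptv vtbr nex kcfw bzvfd vri kzktu qciu vdkwc ybn qpg rmyc vvl wyk
Hunk 4: at line 9 remove [ybn,qpg,rmyc] add [xwsk,cxmwz] -> 14 lines: lefdz beptv vtbr nex kcfw bzvfd vri kzktu qciu vdkwc xwsk cxmwz vvl wyk
Final line 5: kcfw

Answer: kcfw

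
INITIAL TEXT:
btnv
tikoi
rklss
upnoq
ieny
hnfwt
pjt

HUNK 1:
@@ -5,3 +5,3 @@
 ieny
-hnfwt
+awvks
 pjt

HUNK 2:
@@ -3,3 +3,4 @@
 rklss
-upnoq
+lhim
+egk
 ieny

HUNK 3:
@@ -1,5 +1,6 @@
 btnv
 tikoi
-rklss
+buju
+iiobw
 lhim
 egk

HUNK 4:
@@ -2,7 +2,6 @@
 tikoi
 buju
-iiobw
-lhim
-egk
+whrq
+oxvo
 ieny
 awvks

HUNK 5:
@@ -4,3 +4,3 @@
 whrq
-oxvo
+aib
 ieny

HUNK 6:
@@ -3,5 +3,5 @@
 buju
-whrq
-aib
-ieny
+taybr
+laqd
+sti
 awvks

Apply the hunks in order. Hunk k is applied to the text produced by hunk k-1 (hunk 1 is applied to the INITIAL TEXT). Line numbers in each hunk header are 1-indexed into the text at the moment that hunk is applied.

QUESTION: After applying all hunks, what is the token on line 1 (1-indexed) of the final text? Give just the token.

Answer: btnv

Derivation:
Hunk 1: at line 5 remove [hnfwt] add [awvks] -> 7 lines: btnv tikoi rklss upnoq ieny awvks pjt
Hunk 2: at line 3 remove [upnoq] add [lhim,egk] -> 8 lines: btnv tikoi rklss lhim egk ieny awvks pjt
Hunk 3: at line 1 remove [rklss] add [buju,iiobw] -> 9 lines: btnv tikoi buju iiobw lhim egk ieny awvks pjt
Hunk 4: at line 2 remove [iiobw,lhim,egk] add [whrq,oxvo] -> 8 lines: btnv tikoi buju whrq oxvo ieny awvks pjt
Hunk 5: at line 4 remove [oxvo] add [aib] -> 8 lines: btnv tikoi buju whrq aib ieny awvks pjt
Hunk 6: at line 3 remove [whrq,aib,ieny] add [taybr,laqd,sti] -> 8 lines: btnv tikoi buju taybr laqd sti awvks pjt
Final line 1: btnv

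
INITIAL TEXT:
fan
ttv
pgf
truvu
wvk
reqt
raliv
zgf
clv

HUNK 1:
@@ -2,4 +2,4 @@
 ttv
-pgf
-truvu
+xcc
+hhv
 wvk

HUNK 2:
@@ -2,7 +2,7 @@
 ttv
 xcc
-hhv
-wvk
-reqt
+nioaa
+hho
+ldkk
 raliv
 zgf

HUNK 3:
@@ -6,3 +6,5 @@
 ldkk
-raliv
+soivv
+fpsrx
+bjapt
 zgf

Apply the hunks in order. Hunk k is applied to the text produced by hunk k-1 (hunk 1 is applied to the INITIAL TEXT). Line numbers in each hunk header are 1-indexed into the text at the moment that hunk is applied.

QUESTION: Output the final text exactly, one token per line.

Answer: fan
ttv
xcc
nioaa
hho
ldkk
soivv
fpsrx
bjapt
zgf
clv

Derivation:
Hunk 1: at line 2 remove [pgf,truvu] add [xcc,hhv] -> 9 lines: fan ttv xcc hhv wvk reqt raliv zgf clv
Hunk 2: at line 2 remove [hhv,wvk,reqt] add [nioaa,hho,ldkk] -> 9 lines: fan ttv xcc nioaa hho ldkk raliv zgf clv
Hunk 3: at line 6 remove [raliv] add [soivv,fpsrx,bjapt] -> 11 lines: fan ttv xcc nioaa hho ldkk soivv fpsrx bjapt zgf clv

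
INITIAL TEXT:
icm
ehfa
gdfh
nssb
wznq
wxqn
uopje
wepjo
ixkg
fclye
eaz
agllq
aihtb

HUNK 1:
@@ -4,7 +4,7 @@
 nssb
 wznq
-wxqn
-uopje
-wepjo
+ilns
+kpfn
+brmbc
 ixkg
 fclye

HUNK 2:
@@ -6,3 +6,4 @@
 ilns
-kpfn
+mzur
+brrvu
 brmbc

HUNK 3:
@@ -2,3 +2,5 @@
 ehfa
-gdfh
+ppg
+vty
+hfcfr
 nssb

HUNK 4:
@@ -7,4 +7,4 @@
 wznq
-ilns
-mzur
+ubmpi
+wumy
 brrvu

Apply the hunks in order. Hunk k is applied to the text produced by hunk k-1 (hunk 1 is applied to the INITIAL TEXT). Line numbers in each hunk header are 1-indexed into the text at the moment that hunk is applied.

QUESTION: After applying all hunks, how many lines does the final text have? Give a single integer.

Hunk 1: at line 4 remove [wxqn,uopje,wepjo] add [ilns,kpfn,brmbc] -> 13 lines: icm ehfa gdfh nssb wznq ilns kpfn brmbc ixkg fclye eaz agllq aihtb
Hunk 2: at line 6 remove [kpfn] add [mzur,brrvu] -> 14 lines: icm ehfa gdfh nssb wznq ilns mzur brrvu brmbc ixkg fclye eaz agllq aihtb
Hunk 3: at line 2 remove [gdfh] add [ppg,vty,hfcfr] -> 16 lines: icm ehfa ppg vty hfcfr nssb wznq ilns mzur brrvu brmbc ixkg fclye eaz agllq aihtb
Hunk 4: at line 7 remove [ilns,mzur] add [ubmpi,wumy] -> 16 lines: icm ehfa ppg vty hfcfr nssb wznq ubmpi wumy brrvu brmbc ixkg fclye eaz agllq aihtb
Final line count: 16

Answer: 16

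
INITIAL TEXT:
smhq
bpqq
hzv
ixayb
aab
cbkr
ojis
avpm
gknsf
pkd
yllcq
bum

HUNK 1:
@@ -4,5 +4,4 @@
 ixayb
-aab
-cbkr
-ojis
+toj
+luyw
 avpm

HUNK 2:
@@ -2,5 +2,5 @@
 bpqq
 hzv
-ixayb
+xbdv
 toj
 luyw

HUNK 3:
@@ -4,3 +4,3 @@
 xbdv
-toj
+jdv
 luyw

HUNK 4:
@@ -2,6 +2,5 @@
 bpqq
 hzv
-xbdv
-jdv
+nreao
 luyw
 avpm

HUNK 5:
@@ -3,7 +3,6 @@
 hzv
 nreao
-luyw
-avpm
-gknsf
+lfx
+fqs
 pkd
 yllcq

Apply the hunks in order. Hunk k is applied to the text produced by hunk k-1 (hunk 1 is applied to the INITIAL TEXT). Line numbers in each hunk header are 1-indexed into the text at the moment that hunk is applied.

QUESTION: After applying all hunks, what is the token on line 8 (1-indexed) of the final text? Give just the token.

Answer: yllcq

Derivation:
Hunk 1: at line 4 remove [aab,cbkr,ojis] add [toj,luyw] -> 11 lines: smhq bpqq hzv ixayb toj luyw avpm gknsf pkd yllcq bum
Hunk 2: at line 2 remove [ixayb] add [xbdv] -> 11 lines: smhq bpqq hzv xbdv toj luyw avpm gknsf pkd yllcq bum
Hunk 3: at line 4 remove [toj] add [jdv] -> 11 lines: smhq bpqq hzv xbdv jdv luyw avpm gknsf pkd yllcq bum
Hunk 4: at line 2 remove [xbdv,jdv] add [nreao] -> 10 lines: smhq bpqq hzv nreao luyw avpm gknsf pkd yllcq bum
Hunk 5: at line 3 remove [luyw,avpm,gknsf] add [lfx,fqs] -> 9 lines: smhq bpqq hzv nreao lfx fqs pkd yllcq bum
Final line 8: yllcq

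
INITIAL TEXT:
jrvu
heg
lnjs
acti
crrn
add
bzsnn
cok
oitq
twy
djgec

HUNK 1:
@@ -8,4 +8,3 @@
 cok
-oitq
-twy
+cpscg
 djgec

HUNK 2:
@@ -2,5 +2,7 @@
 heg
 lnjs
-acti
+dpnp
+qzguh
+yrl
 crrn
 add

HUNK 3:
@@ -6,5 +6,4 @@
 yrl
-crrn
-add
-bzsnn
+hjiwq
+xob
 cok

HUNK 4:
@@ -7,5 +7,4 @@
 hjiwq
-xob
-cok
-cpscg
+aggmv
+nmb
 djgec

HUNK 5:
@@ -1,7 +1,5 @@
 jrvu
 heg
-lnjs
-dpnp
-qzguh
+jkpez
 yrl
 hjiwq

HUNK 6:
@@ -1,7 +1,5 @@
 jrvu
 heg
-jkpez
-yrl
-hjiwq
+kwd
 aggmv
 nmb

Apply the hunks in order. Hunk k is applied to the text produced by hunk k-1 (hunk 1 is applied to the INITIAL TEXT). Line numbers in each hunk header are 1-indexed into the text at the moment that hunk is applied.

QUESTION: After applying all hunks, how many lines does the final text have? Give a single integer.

Hunk 1: at line 8 remove [oitq,twy] add [cpscg] -> 10 lines: jrvu heg lnjs acti crrn add bzsnn cok cpscg djgec
Hunk 2: at line 2 remove [acti] add [dpnp,qzguh,yrl] -> 12 lines: jrvu heg lnjs dpnp qzguh yrl crrn add bzsnn cok cpscg djgec
Hunk 3: at line 6 remove [crrn,add,bzsnn] add [hjiwq,xob] -> 11 lines: jrvu heg lnjs dpnp qzguh yrl hjiwq xob cok cpscg djgec
Hunk 4: at line 7 remove [xob,cok,cpscg] add [aggmv,nmb] -> 10 lines: jrvu heg lnjs dpnp qzguh yrl hjiwq aggmv nmb djgec
Hunk 5: at line 1 remove [lnjs,dpnp,qzguh] add [jkpez] -> 8 lines: jrvu heg jkpez yrl hjiwq aggmv nmb djgec
Hunk 6: at line 1 remove [jkpez,yrl,hjiwq] add [kwd] -> 6 lines: jrvu heg kwd aggmv nmb djgec
Final line count: 6

Answer: 6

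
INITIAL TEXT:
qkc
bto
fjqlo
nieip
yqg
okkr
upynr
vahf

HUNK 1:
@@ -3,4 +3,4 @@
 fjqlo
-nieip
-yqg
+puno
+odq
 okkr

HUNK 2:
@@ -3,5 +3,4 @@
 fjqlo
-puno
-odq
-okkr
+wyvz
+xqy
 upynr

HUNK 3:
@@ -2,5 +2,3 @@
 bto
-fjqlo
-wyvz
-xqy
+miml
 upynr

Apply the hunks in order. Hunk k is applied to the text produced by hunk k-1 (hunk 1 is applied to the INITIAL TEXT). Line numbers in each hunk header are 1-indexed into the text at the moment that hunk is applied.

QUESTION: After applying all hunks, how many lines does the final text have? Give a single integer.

Hunk 1: at line 3 remove [nieip,yqg] add [puno,odq] -> 8 lines: qkc bto fjqlo puno odq okkr upynr vahf
Hunk 2: at line 3 remove [puno,odq,okkr] add [wyvz,xqy] -> 7 lines: qkc bto fjqlo wyvz xqy upynr vahf
Hunk 3: at line 2 remove [fjqlo,wyvz,xqy] add [miml] -> 5 lines: qkc bto miml upynr vahf
Final line count: 5

Answer: 5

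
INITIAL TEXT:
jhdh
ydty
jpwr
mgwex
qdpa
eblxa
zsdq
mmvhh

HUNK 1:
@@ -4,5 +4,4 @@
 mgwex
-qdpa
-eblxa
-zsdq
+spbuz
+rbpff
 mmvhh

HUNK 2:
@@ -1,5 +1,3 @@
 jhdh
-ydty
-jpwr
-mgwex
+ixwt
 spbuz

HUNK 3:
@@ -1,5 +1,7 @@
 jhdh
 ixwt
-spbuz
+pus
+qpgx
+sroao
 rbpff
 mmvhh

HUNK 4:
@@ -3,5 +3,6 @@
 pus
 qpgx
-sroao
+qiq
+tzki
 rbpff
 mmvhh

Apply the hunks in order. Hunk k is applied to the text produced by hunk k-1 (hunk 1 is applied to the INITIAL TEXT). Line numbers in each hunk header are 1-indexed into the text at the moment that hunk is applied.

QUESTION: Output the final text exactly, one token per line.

Hunk 1: at line 4 remove [qdpa,eblxa,zsdq] add [spbuz,rbpff] -> 7 lines: jhdh ydty jpwr mgwex spbuz rbpff mmvhh
Hunk 2: at line 1 remove [ydty,jpwr,mgwex] add [ixwt] -> 5 lines: jhdh ixwt spbuz rbpff mmvhh
Hunk 3: at line 1 remove [spbuz] add [pus,qpgx,sroao] -> 7 lines: jhdh ixwt pus qpgx sroao rbpff mmvhh
Hunk 4: at line 3 remove [sroao] add [qiq,tzki] -> 8 lines: jhdh ixwt pus qpgx qiq tzki rbpff mmvhh

Answer: jhdh
ixwt
pus
qpgx
qiq
tzki
rbpff
mmvhh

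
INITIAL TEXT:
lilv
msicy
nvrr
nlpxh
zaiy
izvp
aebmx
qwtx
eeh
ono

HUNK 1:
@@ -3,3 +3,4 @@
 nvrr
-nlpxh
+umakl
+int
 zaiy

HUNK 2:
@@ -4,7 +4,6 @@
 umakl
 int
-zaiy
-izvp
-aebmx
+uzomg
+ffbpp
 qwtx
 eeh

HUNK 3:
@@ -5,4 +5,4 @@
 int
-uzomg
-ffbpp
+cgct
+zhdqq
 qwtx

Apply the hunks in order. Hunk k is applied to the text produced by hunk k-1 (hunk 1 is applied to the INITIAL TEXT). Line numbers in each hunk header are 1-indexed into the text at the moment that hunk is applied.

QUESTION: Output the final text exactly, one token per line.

Answer: lilv
msicy
nvrr
umakl
int
cgct
zhdqq
qwtx
eeh
ono

Derivation:
Hunk 1: at line 3 remove [nlpxh] add [umakl,int] -> 11 lines: lilv msicy nvrr umakl int zaiy izvp aebmx qwtx eeh ono
Hunk 2: at line 4 remove [zaiy,izvp,aebmx] add [uzomg,ffbpp] -> 10 lines: lilv msicy nvrr umakl int uzomg ffbpp qwtx eeh ono
Hunk 3: at line 5 remove [uzomg,ffbpp] add [cgct,zhdqq] -> 10 lines: lilv msicy nvrr umakl int cgct zhdqq qwtx eeh ono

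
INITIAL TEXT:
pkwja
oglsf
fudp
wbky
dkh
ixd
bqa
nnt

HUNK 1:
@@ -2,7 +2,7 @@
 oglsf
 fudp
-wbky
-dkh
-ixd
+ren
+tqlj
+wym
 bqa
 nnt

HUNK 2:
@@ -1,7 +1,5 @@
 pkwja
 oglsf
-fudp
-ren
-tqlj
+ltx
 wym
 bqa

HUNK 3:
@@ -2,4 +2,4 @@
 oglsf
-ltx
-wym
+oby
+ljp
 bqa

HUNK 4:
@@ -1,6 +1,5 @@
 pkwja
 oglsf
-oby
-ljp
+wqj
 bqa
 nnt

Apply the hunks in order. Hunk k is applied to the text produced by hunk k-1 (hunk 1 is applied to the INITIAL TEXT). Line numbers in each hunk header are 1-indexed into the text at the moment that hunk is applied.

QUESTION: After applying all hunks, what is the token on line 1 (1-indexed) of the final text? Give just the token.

Answer: pkwja

Derivation:
Hunk 1: at line 2 remove [wbky,dkh,ixd] add [ren,tqlj,wym] -> 8 lines: pkwja oglsf fudp ren tqlj wym bqa nnt
Hunk 2: at line 1 remove [fudp,ren,tqlj] add [ltx] -> 6 lines: pkwja oglsf ltx wym bqa nnt
Hunk 3: at line 2 remove [ltx,wym] add [oby,ljp] -> 6 lines: pkwja oglsf oby ljp bqa nnt
Hunk 4: at line 1 remove [oby,ljp] add [wqj] -> 5 lines: pkwja oglsf wqj bqa nnt
Final line 1: pkwja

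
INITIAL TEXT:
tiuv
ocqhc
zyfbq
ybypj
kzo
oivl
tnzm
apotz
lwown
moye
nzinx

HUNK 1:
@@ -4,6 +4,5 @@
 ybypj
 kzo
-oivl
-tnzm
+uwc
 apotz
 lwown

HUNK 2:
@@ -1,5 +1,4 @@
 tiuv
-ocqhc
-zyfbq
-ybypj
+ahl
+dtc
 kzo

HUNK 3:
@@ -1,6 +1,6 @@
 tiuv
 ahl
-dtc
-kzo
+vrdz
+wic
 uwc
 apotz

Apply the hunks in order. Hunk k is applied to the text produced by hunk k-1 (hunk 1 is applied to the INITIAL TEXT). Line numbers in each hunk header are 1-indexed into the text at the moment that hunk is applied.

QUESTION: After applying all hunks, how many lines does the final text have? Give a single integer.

Hunk 1: at line 4 remove [oivl,tnzm] add [uwc] -> 10 lines: tiuv ocqhc zyfbq ybypj kzo uwc apotz lwown moye nzinx
Hunk 2: at line 1 remove [ocqhc,zyfbq,ybypj] add [ahl,dtc] -> 9 lines: tiuv ahl dtc kzo uwc apotz lwown moye nzinx
Hunk 3: at line 1 remove [dtc,kzo] add [vrdz,wic] -> 9 lines: tiuv ahl vrdz wic uwc apotz lwown moye nzinx
Final line count: 9

Answer: 9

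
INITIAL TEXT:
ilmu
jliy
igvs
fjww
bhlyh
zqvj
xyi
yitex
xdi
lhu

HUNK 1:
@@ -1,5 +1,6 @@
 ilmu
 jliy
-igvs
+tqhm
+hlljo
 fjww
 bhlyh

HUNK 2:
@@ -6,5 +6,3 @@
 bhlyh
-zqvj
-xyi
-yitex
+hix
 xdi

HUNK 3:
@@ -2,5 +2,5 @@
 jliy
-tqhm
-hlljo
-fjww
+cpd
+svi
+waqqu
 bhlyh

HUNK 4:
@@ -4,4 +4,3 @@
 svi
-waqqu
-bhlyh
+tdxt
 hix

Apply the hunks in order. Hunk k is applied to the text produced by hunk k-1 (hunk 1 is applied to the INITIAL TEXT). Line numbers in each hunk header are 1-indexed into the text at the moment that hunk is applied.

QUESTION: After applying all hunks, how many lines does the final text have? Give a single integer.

Answer: 8

Derivation:
Hunk 1: at line 1 remove [igvs] add [tqhm,hlljo] -> 11 lines: ilmu jliy tqhm hlljo fjww bhlyh zqvj xyi yitex xdi lhu
Hunk 2: at line 6 remove [zqvj,xyi,yitex] add [hix] -> 9 lines: ilmu jliy tqhm hlljo fjww bhlyh hix xdi lhu
Hunk 3: at line 2 remove [tqhm,hlljo,fjww] add [cpd,svi,waqqu] -> 9 lines: ilmu jliy cpd svi waqqu bhlyh hix xdi lhu
Hunk 4: at line 4 remove [waqqu,bhlyh] add [tdxt] -> 8 lines: ilmu jliy cpd svi tdxt hix xdi lhu
Final line count: 8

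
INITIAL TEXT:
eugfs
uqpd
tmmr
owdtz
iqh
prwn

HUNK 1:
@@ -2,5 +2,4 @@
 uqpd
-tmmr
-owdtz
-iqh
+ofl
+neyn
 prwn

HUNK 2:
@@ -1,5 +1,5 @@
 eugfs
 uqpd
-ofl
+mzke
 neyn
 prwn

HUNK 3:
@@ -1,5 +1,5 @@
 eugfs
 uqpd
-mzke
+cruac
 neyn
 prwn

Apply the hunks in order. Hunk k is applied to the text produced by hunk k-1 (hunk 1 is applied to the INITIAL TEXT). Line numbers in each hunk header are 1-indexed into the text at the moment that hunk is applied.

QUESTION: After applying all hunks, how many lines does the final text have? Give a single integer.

Hunk 1: at line 2 remove [tmmr,owdtz,iqh] add [ofl,neyn] -> 5 lines: eugfs uqpd ofl neyn prwn
Hunk 2: at line 1 remove [ofl] add [mzke] -> 5 lines: eugfs uqpd mzke neyn prwn
Hunk 3: at line 1 remove [mzke] add [cruac] -> 5 lines: eugfs uqpd cruac neyn prwn
Final line count: 5

Answer: 5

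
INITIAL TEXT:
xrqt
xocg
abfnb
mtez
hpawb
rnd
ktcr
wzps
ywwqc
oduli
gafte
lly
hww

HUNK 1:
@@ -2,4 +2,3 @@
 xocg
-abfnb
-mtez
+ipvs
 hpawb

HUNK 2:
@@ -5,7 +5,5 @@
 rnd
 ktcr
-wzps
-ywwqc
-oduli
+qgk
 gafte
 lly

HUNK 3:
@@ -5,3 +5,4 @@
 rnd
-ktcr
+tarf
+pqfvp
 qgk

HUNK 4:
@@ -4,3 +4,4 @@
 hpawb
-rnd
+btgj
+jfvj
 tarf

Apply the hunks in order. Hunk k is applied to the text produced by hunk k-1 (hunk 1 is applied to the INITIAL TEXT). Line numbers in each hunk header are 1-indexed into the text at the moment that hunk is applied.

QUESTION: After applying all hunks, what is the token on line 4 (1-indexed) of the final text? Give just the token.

Hunk 1: at line 2 remove [abfnb,mtez] add [ipvs] -> 12 lines: xrqt xocg ipvs hpawb rnd ktcr wzps ywwqc oduli gafte lly hww
Hunk 2: at line 5 remove [wzps,ywwqc,oduli] add [qgk] -> 10 lines: xrqt xocg ipvs hpawb rnd ktcr qgk gafte lly hww
Hunk 3: at line 5 remove [ktcr] add [tarf,pqfvp] -> 11 lines: xrqt xocg ipvs hpawb rnd tarf pqfvp qgk gafte lly hww
Hunk 4: at line 4 remove [rnd] add [btgj,jfvj] -> 12 lines: xrqt xocg ipvs hpawb btgj jfvj tarf pqfvp qgk gafte lly hww
Final line 4: hpawb

Answer: hpawb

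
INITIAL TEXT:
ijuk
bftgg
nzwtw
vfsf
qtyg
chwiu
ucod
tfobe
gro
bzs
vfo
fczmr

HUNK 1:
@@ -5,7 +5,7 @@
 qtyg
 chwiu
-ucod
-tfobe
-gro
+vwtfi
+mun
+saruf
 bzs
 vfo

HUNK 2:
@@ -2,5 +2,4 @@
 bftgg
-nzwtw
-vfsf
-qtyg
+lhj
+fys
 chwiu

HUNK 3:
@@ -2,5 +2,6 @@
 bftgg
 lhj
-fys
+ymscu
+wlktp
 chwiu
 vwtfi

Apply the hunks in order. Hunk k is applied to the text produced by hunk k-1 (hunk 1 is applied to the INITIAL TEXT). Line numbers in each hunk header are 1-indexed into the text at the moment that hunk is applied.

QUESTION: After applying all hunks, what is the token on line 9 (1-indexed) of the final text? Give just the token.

Answer: saruf

Derivation:
Hunk 1: at line 5 remove [ucod,tfobe,gro] add [vwtfi,mun,saruf] -> 12 lines: ijuk bftgg nzwtw vfsf qtyg chwiu vwtfi mun saruf bzs vfo fczmr
Hunk 2: at line 2 remove [nzwtw,vfsf,qtyg] add [lhj,fys] -> 11 lines: ijuk bftgg lhj fys chwiu vwtfi mun saruf bzs vfo fczmr
Hunk 3: at line 2 remove [fys] add [ymscu,wlktp] -> 12 lines: ijuk bftgg lhj ymscu wlktp chwiu vwtfi mun saruf bzs vfo fczmr
Final line 9: saruf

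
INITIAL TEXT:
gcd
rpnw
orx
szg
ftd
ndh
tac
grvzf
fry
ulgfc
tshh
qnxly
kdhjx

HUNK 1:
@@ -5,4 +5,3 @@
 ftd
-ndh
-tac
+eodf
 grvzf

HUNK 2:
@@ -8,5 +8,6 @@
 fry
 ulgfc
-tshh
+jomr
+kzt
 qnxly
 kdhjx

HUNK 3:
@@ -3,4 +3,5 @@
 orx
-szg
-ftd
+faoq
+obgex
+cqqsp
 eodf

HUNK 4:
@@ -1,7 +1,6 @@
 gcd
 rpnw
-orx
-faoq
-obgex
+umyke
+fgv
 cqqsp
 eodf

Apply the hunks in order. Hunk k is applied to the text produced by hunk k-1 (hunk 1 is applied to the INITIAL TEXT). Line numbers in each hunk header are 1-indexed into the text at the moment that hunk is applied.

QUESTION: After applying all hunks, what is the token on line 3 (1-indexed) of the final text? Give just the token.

Answer: umyke

Derivation:
Hunk 1: at line 5 remove [ndh,tac] add [eodf] -> 12 lines: gcd rpnw orx szg ftd eodf grvzf fry ulgfc tshh qnxly kdhjx
Hunk 2: at line 8 remove [tshh] add [jomr,kzt] -> 13 lines: gcd rpnw orx szg ftd eodf grvzf fry ulgfc jomr kzt qnxly kdhjx
Hunk 3: at line 3 remove [szg,ftd] add [faoq,obgex,cqqsp] -> 14 lines: gcd rpnw orx faoq obgex cqqsp eodf grvzf fry ulgfc jomr kzt qnxly kdhjx
Hunk 4: at line 1 remove [orx,faoq,obgex] add [umyke,fgv] -> 13 lines: gcd rpnw umyke fgv cqqsp eodf grvzf fry ulgfc jomr kzt qnxly kdhjx
Final line 3: umyke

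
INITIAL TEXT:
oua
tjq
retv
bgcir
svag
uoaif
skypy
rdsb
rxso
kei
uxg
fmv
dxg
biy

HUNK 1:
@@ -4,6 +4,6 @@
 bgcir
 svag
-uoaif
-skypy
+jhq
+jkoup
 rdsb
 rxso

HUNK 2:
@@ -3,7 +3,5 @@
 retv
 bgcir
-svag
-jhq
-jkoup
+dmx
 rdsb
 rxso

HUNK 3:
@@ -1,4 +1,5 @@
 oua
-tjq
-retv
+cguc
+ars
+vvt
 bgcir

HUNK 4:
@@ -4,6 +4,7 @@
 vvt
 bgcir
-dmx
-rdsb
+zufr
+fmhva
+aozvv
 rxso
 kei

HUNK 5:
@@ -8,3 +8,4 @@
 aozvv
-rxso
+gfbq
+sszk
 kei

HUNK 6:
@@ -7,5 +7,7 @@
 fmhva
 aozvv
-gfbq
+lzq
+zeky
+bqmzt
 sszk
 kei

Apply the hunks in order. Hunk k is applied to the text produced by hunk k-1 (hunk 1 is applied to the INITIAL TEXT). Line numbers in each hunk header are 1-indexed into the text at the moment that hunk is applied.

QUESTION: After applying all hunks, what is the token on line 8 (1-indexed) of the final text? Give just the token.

Hunk 1: at line 4 remove [uoaif,skypy] add [jhq,jkoup] -> 14 lines: oua tjq retv bgcir svag jhq jkoup rdsb rxso kei uxg fmv dxg biy
Hunk 2: at line 3 remove [svag,jhq,jkoup] add [dmx] -> 12 lines: oua tjq retv bgcir dmx rdsb rxso kei uxg fmv dxg biy
Hunk 3: at line 1 remove [tjq,retv] add [cguc,ars,vvt] -> 13 lines: oua cguc ars vvt bgcir dmx rdsb rxso kei uxg fmv dxg biy
Hunk 4: at line 4 remove [dmx,rdsb] add [zufr,fmhva,aozvv] -> 14 lines: oua cguc ars vvt bgcir zufr fmhva aozvv rxso kei uxg fmv dxg biy
Hunk 5: at line 8 remove [rxso] add [gfbq,sszk] -> 15 lines: oua cguc ars vvt bgcir zufr fmhva aozvv gfbq sszk kei uxg fmv dxg biy
Hunk 6: at line 7 remove [gfbq] add [lzq,zeky,bqmzt] -> 17 lines: oua cguc ars vvt bgcir zufr fmhva aozvv lzq zeky bqmzt sszk kei uxg fmv dxg biy
Final line 8: aozvv

Answer: aozvv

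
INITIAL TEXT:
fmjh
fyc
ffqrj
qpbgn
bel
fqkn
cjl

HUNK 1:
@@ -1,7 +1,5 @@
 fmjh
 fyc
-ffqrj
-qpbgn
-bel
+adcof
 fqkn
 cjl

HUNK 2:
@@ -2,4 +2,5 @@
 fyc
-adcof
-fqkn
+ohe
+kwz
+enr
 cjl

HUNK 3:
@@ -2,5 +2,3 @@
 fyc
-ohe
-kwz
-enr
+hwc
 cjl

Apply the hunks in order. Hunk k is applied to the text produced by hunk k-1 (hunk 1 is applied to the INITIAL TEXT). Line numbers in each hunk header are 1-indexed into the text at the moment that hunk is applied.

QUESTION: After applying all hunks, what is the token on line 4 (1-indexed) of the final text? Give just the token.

Hunk 1: at line 1 remove [ffqrj,qpbgn,bel] add [adcof] -> 5 lines: fmjh fyc adcof fqkn cjl
Hunk 2: at line 2 remove [adcof,fqkn] add [ohe,kwz,enr] -> 6 lines: fmjh fyc ohe kwz enr cjl
Hunk 3: at line 2 remove [ohe,kwz,enr] add [hwc] -> 4 lines: fmjh fyc hwc cjl
Final line 4: cjl

Answer: cjl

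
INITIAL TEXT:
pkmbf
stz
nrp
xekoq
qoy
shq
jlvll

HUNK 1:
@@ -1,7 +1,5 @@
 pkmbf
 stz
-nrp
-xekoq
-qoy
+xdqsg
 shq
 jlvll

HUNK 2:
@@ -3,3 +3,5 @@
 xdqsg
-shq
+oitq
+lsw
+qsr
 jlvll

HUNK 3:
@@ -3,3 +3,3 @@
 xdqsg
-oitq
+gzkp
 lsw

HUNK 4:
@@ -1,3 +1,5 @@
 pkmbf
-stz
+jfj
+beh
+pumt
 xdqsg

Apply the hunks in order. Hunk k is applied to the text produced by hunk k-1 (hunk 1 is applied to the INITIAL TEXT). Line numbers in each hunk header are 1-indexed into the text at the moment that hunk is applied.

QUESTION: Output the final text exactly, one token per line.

Answer: pkmbf
jfj
beh
pumt
xdqsg
gzkp
lsw
qsr
jlvll

Derivation:
Hunk 1: at line 1 remove [nrp,xekoq,qoy] add [xdqsg] -> 5 lines: pkmbf stz xdqsg shq jlvll
Hunk 2: at line 3 remove [shq] add [oitq,lsw,qsr] -> 7 lines: pkmbf stz xdqsg oitq lsw qsr jlvll
Hunk 3: at line 3 remove [oitq] add [gzkp] -> 7 lines: pkmbf stz xdqsg gzkp lsw qsr jlvll
Hunk 4: at line 1 remove [stz] add [jfj,beh,pumt] -> 9 lines: pkmbf jfj beh pumt xdqsg gzkp lsw qsr jlvll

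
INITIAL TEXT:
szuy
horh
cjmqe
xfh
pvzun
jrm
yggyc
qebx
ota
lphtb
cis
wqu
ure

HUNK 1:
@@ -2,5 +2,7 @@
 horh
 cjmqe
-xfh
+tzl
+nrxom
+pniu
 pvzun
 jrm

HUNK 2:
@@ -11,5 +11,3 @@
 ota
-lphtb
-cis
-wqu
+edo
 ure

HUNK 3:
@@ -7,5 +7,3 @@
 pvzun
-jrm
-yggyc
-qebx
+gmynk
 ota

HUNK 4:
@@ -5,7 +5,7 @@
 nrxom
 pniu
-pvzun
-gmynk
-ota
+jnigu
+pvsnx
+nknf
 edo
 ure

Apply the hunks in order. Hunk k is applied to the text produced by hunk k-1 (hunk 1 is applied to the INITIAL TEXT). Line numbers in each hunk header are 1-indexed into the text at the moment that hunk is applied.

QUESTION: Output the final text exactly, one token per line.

Answer: szuy
horh
cjmqe
tzl
nrxom
pniu
jnigu
pvsnx
nknf
edo
ure

Derivation:
Hunk 1: at line 2 remove [xfh] add [tzl,nrxom,pniu] -> 15 lines: szuy horh cjmqe tzl nrxom pniu pvzun jrm yggyc qebx ota lphtb cis wqu ure
Hunk 2: at line 11 remove [lphtb,cis,wqu] add [edo] -> 13 lines: szuy horh cjmqe tzl nrxom pniu pvzun jrm yggyc qebx ota edo ure
Hunk 3: at line 7 remove [jrm,yggyc,qebx] add [gmynk] -> 11 lines: szuy horh cjmqe tzl nrxom pniu pvzun gmynk ota edo ure
Hunk 4: at line 5 remove [pvzun,gmynk,ota] add [jnigu,pvsnx,nknf] -> 11 lines: szuy horh cjmqe tzl nrxom pniu jnigu pvsnx nknf edo ure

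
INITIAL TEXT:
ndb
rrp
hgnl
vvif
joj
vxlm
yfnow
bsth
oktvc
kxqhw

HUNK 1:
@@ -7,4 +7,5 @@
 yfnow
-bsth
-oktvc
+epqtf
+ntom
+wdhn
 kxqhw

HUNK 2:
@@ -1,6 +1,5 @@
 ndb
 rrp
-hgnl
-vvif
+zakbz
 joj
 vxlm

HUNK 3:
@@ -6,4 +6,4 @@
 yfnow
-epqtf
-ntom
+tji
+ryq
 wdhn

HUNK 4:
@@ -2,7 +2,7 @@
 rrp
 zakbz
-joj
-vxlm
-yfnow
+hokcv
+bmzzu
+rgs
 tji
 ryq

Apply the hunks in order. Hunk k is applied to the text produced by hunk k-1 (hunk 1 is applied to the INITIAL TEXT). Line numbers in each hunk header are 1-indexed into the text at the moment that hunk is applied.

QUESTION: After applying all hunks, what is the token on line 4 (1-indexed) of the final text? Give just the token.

Hunk 1: at line 7 remove [bsth,oktvc] add [epqtf,ntom,wdhn] -> 11 lines: ndb rrp hgnl vvif joj vxlm yfnow epqtf ntom wdhn kxqhw
Hunk 2: at line 1 remove [hgnl,vvif] add [zakbz] -> 10 lines: ndb rrp zakbz joj vxlm yfnow epqtf ntom wdhn kxqhw
Hunk 3: at line 6 remove [epqtf,ntom] add [tji,ryq] -> 10 lines: ndb rrp zakbz joj vxlm yfnow tji ryq wdhn kxqhw
Hunk 4: at line 2 remove [joj,vxlm,yfnow] add [hokcv,bmzzu,rgs] -> 10 lines: ndb rrp zakbz hokcv bmzzu rgs tji ryq wdhn kxqhw
Final line 4: hokcv

Answer: hokcv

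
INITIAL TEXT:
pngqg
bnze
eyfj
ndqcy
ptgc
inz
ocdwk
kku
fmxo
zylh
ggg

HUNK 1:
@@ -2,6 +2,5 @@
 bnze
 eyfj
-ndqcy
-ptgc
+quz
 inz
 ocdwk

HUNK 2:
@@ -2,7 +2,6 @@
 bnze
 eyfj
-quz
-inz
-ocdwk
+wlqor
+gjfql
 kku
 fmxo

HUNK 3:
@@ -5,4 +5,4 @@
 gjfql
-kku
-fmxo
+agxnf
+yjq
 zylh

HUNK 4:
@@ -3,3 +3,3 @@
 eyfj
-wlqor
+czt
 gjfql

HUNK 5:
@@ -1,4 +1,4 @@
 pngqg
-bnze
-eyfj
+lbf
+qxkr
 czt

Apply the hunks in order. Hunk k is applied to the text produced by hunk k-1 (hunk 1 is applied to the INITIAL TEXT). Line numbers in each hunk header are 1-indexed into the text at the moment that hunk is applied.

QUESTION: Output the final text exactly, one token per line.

Answer: pngqg
lbf
qxkr
czt
gjfql
agxnf
yjq
zylh
ggg

Derivation:
Hunk 1: at line 2 remove [ndqcy,ptgc] add [quz] -> 10 lines: pngqg bnze eyfj quz inz ocdwk kku fmxo zylh ggg
Hunk 2: at line 2 remove [quz,inz,ocdwk] add [wlqor,gjfql] -> 9 lines: pngqg bnze eyfj wlqor gjfql kku fmxo zylh ggg
Hunk 3: at line 5 remove [kku,fmxo] add [agxnf,yjq] -> 9 lines: pngqg bnze eyfj wlqor gjfql agxnf yjq zylh ggg
Hunk 4: at line 3 remove [wlqor] add [czt] -> 9 lines: pngqg bnze eyfj czt gjfql agxnf yjq zylh ggg
Hunk 5: at line 1 remove [bnze,eyfj] add [lbf,qxkr] -> 9 lines: pngqg lbf qxkr czt gjfql agxnf yjq zylh ggg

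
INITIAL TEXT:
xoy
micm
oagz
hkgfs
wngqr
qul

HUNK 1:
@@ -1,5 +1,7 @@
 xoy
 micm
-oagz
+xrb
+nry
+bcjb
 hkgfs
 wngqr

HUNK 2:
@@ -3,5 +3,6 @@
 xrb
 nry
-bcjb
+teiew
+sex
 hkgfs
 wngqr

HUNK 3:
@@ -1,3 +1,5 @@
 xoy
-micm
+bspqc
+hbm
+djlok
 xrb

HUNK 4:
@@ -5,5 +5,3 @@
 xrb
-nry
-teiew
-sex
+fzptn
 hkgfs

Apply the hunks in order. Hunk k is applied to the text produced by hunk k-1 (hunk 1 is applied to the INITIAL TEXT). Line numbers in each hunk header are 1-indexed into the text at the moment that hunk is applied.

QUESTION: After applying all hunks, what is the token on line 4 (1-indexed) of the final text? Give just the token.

Hunk 1: at line 1 remove [oagz] add [xrb,nry,bcjb] -> 8 lines: xoy micm xrb nry bcjb hkgfs wngqr qul
Hunk 2: at line 3 remove [bcjb] add [teiew,sex] -> 9 lines: xoy micm xrb nry teiew sex hkgfs wngqr qul
Hunk 3: at line 1 remove [micm] add [bspqc,hbm,djlok] -> 11 lines: xoy bspqc hbm djlok xrb nry teiew sex hkgfs wngqr qul
Hunk 4: at line 5 remove [nry,teiew,sex] add [fzptn] -> 9 lines: xoy bspqc hbm djlok xrb fzptn hkgfs wngqr qul
Final line 4: djlok

Answer: djlok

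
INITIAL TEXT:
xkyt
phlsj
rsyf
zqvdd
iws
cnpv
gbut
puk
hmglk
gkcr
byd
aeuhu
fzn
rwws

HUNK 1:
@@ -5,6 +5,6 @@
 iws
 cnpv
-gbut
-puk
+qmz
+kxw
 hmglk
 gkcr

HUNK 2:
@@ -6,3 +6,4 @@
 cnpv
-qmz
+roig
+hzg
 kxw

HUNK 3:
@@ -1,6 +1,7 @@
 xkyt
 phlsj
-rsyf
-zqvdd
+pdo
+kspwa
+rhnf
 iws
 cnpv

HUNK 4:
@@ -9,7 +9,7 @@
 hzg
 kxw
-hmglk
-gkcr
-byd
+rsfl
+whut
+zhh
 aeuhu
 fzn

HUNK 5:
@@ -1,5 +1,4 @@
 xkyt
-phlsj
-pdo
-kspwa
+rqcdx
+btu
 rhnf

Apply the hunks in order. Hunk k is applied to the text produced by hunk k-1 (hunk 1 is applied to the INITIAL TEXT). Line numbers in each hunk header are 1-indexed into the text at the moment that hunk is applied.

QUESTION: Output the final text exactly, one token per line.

Hunk 1: at line 5 remove [gbut,puk] add [qmz,kxw] -> 14 lines: xkyt phlsj rsyf zqvdd iws cnpv qmz kxw hmglk gkcr byd aeuhu fzn rwws
Hunk 2: at line 6 remove [qmz] add [roig,hzg] -> 15 lines: xkyt phlsj rsyf zqvdd iws cnpv roig hzg kxw hmglk gkcr byd aeuhu fzn rwws
Hunk 3: at line 1 remove [rsyf,zqvdd] add [pdo,kspwa,rhnf] -> 16 lines: xkyt phlsj pdo kspwa rhnf iws cnpv roig hzg kxw hmglk gkcr byd aeuhu fzn rwws
Hunk 4: at line 9 remove [hmglk,gkcr,byd] add [rsfl,whut,zhh] -> 16 lines: xkyt phlsj pdo kspwa rhnf iws cnpv roig hzg kxw rsfl whut zhh aeuhu fzn rwws
Hunk 5: at line 1 remove [phlsj,pdo,kspwa] add [rqcdx,btu] -> 15 lines: xkyt rqcdx btu rhnf iws cnpv roig hzg kxw rsfl whut zhh aeuhu fzn rwws

Answer: xkyt
rqcdx
btu
rhnf
iws
cnpv
roig
hzg
kxw
rsfl
whut
zhh
aeuhu
fzn
rwws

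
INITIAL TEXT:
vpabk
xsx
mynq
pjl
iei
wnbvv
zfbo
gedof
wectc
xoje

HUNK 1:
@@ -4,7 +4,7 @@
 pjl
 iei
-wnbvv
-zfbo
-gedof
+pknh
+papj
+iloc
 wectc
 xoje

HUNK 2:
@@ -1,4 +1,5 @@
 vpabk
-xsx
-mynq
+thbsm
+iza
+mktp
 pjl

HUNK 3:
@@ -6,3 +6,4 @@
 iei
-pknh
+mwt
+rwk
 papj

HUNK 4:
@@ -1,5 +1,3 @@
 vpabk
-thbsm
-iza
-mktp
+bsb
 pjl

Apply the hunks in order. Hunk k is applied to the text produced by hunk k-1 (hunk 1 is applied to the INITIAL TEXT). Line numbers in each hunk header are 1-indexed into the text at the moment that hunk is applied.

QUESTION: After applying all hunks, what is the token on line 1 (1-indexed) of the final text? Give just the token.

Hunk 1: at line 4 remove [wnbvv,zfbo,gedof] add [pknh,papj,iloc] -> 10 lines: vpabk xsx mynq pjl iei pknh papj iloc wectc xoje
Hunk 2: at line 1 remove [xsx,mynq] add [thbsm,iza,mktp] -> 11 lines: vpabk thbsm iza mktp pjl iei pknh papj iloc wectc xoje
Hunk 3: at line 6 remove [pknh] add [mwt,rwk] -> 12 lines: vpabk thbsm iza mktp pjl iei mwt rwk papj iloc wectc xoje
Hunk 4: at line 1 remove [thbsm,iza,mktp] add [bsb] -> 10 lines: vpabk bsb pjl iei mwt rwk papj iloc wectc xoje
Final line 1: vpabk

Answer: vpabk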